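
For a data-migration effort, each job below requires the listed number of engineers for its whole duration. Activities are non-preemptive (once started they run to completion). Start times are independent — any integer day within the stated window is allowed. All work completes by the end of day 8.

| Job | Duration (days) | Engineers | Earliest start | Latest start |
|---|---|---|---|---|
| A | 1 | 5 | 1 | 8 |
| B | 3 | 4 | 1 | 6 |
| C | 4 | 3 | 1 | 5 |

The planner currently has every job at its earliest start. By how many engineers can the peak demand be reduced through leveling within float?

7

Early-start peak: d1:12  d2:7  d3:7  d4:3  d5:0  d6:0  d7:0  d8:0 ⇒ 12.
Leveled (A@1, B@2, C@5): d1:5  d2:4  d3:4  d4:4  d5:3  d6:3  d7:3  d8:3 ⇒ 5.
Reduction 12 − 5 = 7.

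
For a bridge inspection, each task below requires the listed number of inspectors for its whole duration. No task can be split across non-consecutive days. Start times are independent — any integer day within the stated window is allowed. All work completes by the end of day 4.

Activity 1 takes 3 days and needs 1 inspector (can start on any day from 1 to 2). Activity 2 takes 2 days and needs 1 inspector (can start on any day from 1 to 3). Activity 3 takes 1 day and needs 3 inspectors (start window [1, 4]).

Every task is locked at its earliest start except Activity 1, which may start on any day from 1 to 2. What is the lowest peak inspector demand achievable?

4

Activity 1@1: d1:5  d2:2  d3:1  d4:0 → peak 5
Activity 1@2: d1:4  d2:2  d3:1  d4:1 → peak 4
Best is Activity 1@2, peak 4.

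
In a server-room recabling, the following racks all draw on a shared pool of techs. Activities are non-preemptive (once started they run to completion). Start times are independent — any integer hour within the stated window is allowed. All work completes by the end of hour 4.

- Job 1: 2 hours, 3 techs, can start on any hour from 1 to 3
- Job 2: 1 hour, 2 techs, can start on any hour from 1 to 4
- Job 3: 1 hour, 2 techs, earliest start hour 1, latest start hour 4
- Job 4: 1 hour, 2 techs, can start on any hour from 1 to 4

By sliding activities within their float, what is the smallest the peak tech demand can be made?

4

Early-start (Job 1@1, Job 2@1, Job 3@1, Job 4@1) gives peak 9: h1:9  h2:3  h3:0  h4:0.
Shift Job 2→3, Job 3→3, Job 4→4.
Schedule Job 1@1, Job 2@3, Job 3@3, Job 4@4: h1:3  h2:3  h3:4  h4:2 — peak 4.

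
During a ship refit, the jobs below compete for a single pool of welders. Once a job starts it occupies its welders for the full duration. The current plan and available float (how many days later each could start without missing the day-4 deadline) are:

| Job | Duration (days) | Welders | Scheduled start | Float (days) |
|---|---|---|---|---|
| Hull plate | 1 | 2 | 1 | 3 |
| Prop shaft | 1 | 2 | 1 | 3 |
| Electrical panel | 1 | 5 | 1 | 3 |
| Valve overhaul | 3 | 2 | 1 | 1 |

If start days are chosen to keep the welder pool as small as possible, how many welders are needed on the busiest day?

5

Early-start (Hull plate@1, Prop shaft@1, Electrical panel@1, Valve overhaul@1) gives peak 11: d1:11  d2:2  d3:2  d4:0.
Shift Prop shaft→2, Electrical panel→4.
Schedule Hull plate@1, Prop shaft@2, Electrical panel@4, Valve overhaul@1: d1:4  d2:4  d3:2  d4:5 — peak 5.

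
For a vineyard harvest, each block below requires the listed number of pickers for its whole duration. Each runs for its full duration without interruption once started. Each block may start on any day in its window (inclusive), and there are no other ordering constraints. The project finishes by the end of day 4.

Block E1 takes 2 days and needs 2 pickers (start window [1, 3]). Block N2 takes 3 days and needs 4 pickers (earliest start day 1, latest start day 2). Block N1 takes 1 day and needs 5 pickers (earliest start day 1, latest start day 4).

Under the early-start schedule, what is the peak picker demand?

Early-start schedule: Block E1@1, Block N2@1, Block N1@1.
Load per day: day 1: 11, day 2: 6, day 3: 4, day 4: 0.
Peak is 11.

11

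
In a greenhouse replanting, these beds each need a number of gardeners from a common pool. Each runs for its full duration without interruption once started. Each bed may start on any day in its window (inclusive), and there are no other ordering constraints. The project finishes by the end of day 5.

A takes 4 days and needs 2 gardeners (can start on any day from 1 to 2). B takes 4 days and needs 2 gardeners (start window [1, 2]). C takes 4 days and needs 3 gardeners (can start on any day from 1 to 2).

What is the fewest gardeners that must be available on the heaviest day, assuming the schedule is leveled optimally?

7

Schedule A@1, B@1, C@1: d1:7  d2:7  d3:7  d4:7  d5:0 — peak 7.
No arrangement of the 8 feasible schedules does better.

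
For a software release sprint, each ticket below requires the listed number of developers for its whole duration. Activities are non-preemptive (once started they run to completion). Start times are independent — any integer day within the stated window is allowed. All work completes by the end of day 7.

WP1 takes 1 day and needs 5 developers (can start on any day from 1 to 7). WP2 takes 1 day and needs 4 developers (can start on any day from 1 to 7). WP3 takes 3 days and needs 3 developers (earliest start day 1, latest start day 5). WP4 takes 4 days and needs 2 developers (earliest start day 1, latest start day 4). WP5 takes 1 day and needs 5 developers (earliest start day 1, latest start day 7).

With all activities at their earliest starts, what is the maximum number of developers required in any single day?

19

Early-start schedule: WP1@1, WP2@1, WP3@1, WP4@1, WP5@1.
Load per day: day 1: 19, day 2: 5, day 3: 5, day 4: 2, day 5: 0, day 6: 0, day 7: 0.
Peak is 19.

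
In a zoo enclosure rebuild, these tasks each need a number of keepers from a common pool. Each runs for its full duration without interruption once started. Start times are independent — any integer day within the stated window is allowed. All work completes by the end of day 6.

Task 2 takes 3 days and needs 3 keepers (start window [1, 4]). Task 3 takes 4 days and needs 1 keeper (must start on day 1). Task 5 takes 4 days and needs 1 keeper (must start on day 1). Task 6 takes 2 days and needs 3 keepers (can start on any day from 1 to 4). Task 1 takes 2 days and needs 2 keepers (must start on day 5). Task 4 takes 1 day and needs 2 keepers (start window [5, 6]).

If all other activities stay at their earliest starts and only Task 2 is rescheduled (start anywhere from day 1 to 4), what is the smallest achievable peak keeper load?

Task 2@1: d1:8  d2:8  d3:5  d4:2  d5:4  d6:2 → peak 8
Task 2@2: d1:5  d2:8  d3:5  d4:5  d5:4  d6:2 → peak 8
Task 2@3: d1:5  d2:5  d3:5  d4:5  d5:7  d6:2 → peak 7
Task 2@4: d1:5  d2:5  d3:2  d4:5  d5:7  d6:5 → peak 7
Best is Task 2@3, peak 7.

7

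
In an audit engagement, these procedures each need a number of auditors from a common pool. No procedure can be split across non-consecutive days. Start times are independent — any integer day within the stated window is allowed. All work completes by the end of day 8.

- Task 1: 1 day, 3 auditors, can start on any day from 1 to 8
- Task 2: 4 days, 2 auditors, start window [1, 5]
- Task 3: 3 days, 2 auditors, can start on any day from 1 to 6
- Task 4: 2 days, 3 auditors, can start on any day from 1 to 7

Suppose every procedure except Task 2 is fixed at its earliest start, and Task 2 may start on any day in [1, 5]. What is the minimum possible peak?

Task 2@1: d1:10  d2:7  d3:4  d4:2  d5:0  d6:0  d7:0  d8:0 → peak 10
Task 2@2: d1:8  d2:7  d3:4  d4:2  d5:2  d6:0  d7:0  d8:0 → peak 8
Task 2@3: d1:8  d2:5  d3:4  d4:2  d5:2  d6:2  d7:0  d8:0 → peak 8
Task 2@4: d1:8  d2:5  d3:2  d4:2  d5:2  d6:2  d7:2  d8:0 → peak 8
Task 2@5: d1:8  d2:5  d3:2  d4:0  d5:2  d6:2  d7:2  d8:2 → peak 8
Best is Task 2@2, peak 8.

8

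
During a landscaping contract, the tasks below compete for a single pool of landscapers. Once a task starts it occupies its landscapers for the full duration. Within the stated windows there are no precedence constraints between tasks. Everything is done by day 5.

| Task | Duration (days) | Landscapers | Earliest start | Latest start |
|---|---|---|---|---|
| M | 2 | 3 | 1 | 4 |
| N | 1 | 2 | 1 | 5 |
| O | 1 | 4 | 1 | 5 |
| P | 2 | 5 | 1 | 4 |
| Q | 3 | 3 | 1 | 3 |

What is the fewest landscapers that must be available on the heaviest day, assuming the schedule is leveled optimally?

7

Early-start (M@1, N@1, O@1, P@1, Q@1) gives peak 17: d1:17  d2:11  d3:3  d4:0  d5:0.
Shift N→4, O→3, P→4.
Schedule M@1, N@4, O@3, P@4, Q@1: d1:6  d2:6  d3:7  d4:7  d5:5 — peak 7.
Total landscaper-days = 31 over 5 days ⇒ peak ≥ ⌈31/5⌉ = 7, so 7 is optimal.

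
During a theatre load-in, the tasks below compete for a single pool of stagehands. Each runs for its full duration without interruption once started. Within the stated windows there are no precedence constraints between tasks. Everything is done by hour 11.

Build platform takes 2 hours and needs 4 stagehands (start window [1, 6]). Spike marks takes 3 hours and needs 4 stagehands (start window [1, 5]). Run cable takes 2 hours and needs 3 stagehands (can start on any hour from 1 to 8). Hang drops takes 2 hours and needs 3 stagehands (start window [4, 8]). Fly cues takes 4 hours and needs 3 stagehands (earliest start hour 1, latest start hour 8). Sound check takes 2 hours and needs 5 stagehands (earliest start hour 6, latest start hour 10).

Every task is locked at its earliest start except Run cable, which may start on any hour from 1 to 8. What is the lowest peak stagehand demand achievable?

Run cable@1: h1:14  h2:14  h3:7  h4:6  h5:3  h6:5  h7:5  h8:0  h9:0  h10:0  h11:0 → peak 14
Run cable@2: h1:11  h2:14  h3:10  h4:6  h5:3  h6:5  h7:5  h8:0  h9:0  h10:0  h11:0 → peak 14
Run cable@3: h1:11  h2:11  h3:10  h4:9  h5:3  h6:5  h7:5  h8:0  h9:0  h10:0  h11:0 → peak 11
Run cable@4: h1:11  h2:11  h3:7  h4:9  h5:6  h6:5  h7:5  h8:0  h9:0  h10:0  h11:0 → peak 11
Run cable@5: h1:11  h2:11  h3:7  h4:6  h5:6  h6:8  h7:5  h8:0  h9:0  h10:0  h11:0 → peak 11
Run cable@6: h1:11  h2:11  h3:7  h4:6  h5:3  h6:8  h7:8  h8:0  h9:0  h10:0  h11:0 → peak 11
Run cable@7: h1:11  h2:11  h3:7  h4:6  h5:3  h6:5  h7:8  h8:3  h9:0  h10:0  h11:0 → peak 11
Run cable@8: h1:11  h2:11  h3:7  h4:6  h5:3  h6:5  h7:5  h8:3  h9:3  h10:0  h11:0 → peak 11
Best is Run cable@3, peak 11.

11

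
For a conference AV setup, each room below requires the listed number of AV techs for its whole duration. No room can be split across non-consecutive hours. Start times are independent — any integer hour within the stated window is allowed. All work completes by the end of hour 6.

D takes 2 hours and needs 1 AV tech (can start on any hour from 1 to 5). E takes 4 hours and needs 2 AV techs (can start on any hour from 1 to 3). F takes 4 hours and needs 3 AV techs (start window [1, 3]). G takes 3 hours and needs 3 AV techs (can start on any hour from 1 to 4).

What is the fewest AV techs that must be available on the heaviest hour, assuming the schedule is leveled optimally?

Early-start (D@1, E@1, F@1, G@1) gives peak 9: h1:9  h2:9  h3:8  h4:5  h5:0  h6:0.
Shift G→3.
Schedule D@1, E@1, F@1, G@3: h1:6  h2:6  h3:8  h4:8  h5:3  h6:0 — peak 8.

8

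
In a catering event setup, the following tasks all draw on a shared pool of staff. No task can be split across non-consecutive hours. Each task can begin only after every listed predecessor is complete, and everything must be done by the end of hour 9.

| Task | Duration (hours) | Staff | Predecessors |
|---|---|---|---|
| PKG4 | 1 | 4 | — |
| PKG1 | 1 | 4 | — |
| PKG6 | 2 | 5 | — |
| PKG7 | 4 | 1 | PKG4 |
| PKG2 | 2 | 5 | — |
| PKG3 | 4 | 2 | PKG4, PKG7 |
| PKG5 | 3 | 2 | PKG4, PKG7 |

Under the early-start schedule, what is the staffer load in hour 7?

At early start, hour 7 has: PKG3, PKG5.
Demand: 2 + 2 = 4.

4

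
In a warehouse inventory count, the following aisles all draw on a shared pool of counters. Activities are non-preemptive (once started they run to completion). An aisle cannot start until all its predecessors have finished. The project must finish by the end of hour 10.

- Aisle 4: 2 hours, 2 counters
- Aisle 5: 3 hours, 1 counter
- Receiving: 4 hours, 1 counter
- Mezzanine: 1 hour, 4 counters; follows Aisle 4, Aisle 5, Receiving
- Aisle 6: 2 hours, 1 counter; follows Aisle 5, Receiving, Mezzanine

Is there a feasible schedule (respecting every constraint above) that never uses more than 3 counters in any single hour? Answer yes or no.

no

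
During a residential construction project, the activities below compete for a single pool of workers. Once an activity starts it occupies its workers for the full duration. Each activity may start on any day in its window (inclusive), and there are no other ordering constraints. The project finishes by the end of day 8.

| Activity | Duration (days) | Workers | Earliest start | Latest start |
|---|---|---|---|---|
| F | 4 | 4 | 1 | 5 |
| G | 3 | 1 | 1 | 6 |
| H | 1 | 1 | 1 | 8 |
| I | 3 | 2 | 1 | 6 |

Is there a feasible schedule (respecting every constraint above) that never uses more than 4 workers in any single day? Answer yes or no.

yes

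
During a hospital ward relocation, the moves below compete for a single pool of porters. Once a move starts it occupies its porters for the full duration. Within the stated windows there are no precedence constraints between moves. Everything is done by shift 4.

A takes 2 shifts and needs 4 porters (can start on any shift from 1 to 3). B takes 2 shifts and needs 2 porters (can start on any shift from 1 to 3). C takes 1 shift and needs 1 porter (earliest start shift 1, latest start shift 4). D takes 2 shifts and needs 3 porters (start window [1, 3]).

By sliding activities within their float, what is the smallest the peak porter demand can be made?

5

Early-start (A@1, B@1, C@1, D@1) gives peak 10: s1:10  s2:9  s3:0  s4:0.
Shift B→3, D→3.
Schedule A@1, B@3, C@1, D@3: s1:5  s2:4  s3:5  s4:5 — peak 5.
Total porter-shifts = 19 over 4 shifts ⇒ peak ≥ ⌈19/4⌉ = 5, so 5 is optimal.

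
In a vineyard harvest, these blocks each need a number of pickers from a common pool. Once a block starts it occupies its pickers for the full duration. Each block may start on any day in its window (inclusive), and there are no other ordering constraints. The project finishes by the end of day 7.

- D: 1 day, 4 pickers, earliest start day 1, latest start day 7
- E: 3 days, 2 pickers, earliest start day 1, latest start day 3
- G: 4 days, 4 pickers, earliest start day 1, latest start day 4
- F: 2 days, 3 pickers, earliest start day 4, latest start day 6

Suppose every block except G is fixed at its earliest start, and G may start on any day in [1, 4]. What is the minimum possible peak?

G@1: d1:10  d2:6  d3:6  d4:7  d5:3  d6:0  d7:0 → peak 10
G@2: d1:6  d2:6  d3:6  d4:7  d5:7  d6:0  d7:0 → peak 7
G@3: d1:6  d2:2  d3:6  d4:7  d5:7  d6:4  d7:0 → peak 7
G@4: d1:6  d2:2  d3:2  d4:7  d5:7  d6:4  d7:4 → peak 7
Best is G@2, peak 7.

7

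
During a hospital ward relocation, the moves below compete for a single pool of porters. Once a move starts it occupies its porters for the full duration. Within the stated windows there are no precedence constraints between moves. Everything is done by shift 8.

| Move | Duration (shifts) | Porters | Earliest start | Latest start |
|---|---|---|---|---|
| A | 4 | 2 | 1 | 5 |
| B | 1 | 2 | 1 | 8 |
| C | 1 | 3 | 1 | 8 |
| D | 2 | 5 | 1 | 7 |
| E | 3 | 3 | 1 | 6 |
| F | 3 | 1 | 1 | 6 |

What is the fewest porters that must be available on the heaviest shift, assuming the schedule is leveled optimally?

Early-start (A@1, B@1, C@1, D@1, E@1, F@1) gives peak 16: s1:16  s2:11  s3:6  s4:2  s5:0  s6:0  s7:0  s8:0.
Shift B→4, C→5, D→7, F→4.
Schedule A@1, B@4, C@5, D@7, E@1, F@4: s1:5  s2:5  s3:5  s4:5  s5:4  s6:1  s7:5  s8:5 — peak 5.
Total porter-shifts = 35 over 8 shifts ⇒ peak ≥ ⌈35/8⌉ = 5, so 5 is optimal.

5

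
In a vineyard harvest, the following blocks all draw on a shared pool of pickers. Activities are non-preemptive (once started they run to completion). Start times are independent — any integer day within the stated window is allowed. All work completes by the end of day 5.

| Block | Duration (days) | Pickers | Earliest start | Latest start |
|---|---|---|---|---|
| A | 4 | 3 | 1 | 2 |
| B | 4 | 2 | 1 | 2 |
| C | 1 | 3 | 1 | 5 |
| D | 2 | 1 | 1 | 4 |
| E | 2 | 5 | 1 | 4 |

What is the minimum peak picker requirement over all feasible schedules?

Early-start (A@1, B@1, C@1, D@1, E@1) gives peak 14: d1:14  d2:11  d3:5  d4:5  d5:0.
Shift E→3.
Schedule A@1, B@1, C@1, D@1, E@3: d1:9  d2:6  d3:10  d4:10  d5:0 — peak 10.

10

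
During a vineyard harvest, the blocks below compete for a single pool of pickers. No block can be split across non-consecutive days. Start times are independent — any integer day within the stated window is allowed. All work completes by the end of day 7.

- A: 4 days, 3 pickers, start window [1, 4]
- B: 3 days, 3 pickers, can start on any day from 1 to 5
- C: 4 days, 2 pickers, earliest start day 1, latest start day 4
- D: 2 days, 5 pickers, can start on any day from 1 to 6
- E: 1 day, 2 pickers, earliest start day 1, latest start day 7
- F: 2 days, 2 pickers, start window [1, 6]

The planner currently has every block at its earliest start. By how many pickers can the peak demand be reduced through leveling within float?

10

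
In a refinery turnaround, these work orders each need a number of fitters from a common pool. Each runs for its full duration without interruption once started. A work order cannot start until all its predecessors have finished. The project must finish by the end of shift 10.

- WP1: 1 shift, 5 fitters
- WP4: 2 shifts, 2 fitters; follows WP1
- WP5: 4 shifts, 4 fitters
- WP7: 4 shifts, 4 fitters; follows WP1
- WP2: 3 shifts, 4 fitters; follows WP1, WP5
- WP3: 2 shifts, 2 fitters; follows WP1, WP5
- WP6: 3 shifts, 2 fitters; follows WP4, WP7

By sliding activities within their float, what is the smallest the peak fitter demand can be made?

8

Early-start (WP1@1, WP4@2, WP5@1, WP7@2, WP2@5, WP3@5, WP6@6) gives peak 10: s1:9  s2:10  s3:10  s4:8  s5:10  s6:8  s7:6  s8:2  s9:0  s10:0.
Shift WP5→2, WP7→4, WP2→6, WP3→8, WP6→8.
Schedule WP1@1, WP4@2, WP5@2, WP7@4, WP2@6, WP3@8, WP6@8: s1:5  s2:6  s3:6  s4:8  s5:8  s6:8  s7:8  s8:8  s9:4  s10:2 — peak 8.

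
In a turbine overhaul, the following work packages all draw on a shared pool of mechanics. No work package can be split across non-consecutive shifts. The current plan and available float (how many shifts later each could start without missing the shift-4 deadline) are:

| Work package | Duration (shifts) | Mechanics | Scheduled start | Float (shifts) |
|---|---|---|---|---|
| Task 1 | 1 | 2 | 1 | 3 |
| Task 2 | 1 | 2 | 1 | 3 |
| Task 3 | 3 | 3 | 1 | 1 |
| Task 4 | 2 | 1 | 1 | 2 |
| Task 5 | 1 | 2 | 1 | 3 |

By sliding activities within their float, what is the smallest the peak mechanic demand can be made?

Early-start (Task 1@1, Task 2@1, Task 3@1, Task 4@1, Task 5@1) gives peak 10: s1:10  s2:4  s3:3  s4:0.
Shift Task 3→2, Task 5→3.
Schedule Task 1@1, Task 2@1, Task 3@2, Task 4@1, Task 5@3: s1:5  s2:4  s3:5  s4:3 — peak 5.
Total mechanic-shifts = 17 over 4 shifts ⇒ peak ≥ ⌈17/4⌉ = 5, so 5 is optimal.

5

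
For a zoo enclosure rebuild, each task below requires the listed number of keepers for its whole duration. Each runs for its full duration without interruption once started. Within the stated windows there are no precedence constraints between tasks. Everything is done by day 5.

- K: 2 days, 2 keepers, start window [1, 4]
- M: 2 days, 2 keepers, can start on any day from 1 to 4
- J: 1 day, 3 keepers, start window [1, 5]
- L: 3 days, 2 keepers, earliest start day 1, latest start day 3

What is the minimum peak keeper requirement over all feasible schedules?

Early-start (K@1, M@1, J@1, L@1) gives peak 9: d1:9  d2:6  d3:2  d4:0  d5:0.
Shift M→3, J→5.
Schedule K@1, M@3, J@5, L@1: d1:4  d2:4  d3:4  d4:2  d5:3 — peak 4.
Total keeper-days = 17 over 5 days ⇒ peak ≥ ⌈17/5⌉ = 4, so 4 is optimal.

4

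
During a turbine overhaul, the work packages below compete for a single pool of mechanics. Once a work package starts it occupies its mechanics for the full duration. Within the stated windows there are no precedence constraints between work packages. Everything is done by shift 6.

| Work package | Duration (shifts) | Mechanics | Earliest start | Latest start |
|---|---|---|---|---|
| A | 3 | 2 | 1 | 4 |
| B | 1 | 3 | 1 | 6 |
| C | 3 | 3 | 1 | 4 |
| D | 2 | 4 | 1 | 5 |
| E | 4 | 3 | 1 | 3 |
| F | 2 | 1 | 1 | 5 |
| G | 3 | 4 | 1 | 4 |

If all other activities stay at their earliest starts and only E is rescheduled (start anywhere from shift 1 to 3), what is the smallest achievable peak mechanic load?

17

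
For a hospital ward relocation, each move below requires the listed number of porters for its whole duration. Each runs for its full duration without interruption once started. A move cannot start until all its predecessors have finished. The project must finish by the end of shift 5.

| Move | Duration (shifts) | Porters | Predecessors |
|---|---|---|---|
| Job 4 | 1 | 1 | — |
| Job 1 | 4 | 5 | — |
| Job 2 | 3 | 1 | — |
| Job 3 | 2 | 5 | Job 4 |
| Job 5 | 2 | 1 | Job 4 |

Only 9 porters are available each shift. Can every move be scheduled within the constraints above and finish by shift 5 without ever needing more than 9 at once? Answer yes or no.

The minimum achievable peak is 10; 9 < 10, so no feasible schedule stays within the cap.

no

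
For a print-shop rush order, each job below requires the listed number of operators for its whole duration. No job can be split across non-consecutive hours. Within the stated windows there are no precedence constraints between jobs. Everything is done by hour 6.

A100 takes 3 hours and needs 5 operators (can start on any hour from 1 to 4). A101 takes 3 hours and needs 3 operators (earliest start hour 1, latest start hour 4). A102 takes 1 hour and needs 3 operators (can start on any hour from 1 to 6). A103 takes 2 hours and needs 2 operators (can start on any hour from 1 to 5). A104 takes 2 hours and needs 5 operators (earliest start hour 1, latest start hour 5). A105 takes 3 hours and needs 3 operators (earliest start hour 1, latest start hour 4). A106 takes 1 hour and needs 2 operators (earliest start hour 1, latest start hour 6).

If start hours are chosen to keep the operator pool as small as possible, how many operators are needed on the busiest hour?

Early-start (A100@1, A101@1, A102@1, A103@1, A104@1, A105@1, A106@1) gives peak 23: h1:23  h2:18  h3:11  h4:0  h5:0  h6:0.
Shift A102→4, A104→5, A105→4, A106→3.
Schedule A100@1, A101@1, A102@4, A103@1, A104@5, A105@4, A106@3: h1:10  h2:10  h3:10  h4:6  h5:8  h6:8 — peak 10.

10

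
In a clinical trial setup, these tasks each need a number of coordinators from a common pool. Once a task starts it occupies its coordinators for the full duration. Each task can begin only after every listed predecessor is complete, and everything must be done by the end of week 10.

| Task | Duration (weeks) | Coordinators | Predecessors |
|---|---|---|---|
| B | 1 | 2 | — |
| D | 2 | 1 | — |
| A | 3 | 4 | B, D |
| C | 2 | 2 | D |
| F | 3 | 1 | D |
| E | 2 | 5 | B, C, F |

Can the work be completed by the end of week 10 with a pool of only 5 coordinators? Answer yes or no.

yes

Schedule B@1, D@1, A@3, C@6, F@3, E@8: w1:3  w2:1  w3:5  w4:5  w5:5  w6:2  w7:2  w8:5  w9:5  w10:0 — peak 5 ≤ 5.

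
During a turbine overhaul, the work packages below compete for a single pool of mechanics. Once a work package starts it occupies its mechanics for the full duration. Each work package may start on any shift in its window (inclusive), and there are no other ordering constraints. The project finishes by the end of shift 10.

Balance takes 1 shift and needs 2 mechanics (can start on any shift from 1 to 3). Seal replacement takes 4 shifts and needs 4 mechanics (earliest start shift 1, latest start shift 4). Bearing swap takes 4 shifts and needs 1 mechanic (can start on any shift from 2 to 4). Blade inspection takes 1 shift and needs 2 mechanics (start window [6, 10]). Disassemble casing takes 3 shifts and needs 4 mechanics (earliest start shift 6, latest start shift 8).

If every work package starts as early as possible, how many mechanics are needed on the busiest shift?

6

Early-start schedule: Balance@1, Seal replacement@1, Bearing swap@2, Blade inspection@6, Disassemble casing@6.
Load per shift: shift 1: 6, shift 2: 5, shift 3: 5, shift 4: 5, shift 5: 1, shift 6: 6, shift 7: 4, shift 8: 4, shift 9: 0, shift 10: 0.
Peak is 6.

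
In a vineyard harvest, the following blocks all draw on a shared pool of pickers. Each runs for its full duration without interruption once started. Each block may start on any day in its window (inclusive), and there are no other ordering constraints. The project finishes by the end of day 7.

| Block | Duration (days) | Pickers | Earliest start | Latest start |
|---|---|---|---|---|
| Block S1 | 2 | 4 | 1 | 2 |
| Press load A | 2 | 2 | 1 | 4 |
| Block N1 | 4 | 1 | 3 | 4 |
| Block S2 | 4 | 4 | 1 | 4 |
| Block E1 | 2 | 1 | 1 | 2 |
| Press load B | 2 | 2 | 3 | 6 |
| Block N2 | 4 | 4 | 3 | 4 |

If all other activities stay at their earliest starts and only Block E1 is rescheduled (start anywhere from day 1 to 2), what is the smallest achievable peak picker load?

Block E1@1: d1:11  d2:11  d3:11  d4:11  d5:5  d6:5  d7:0 → peak 11
Block E1@2: d1:10  d2:11  d3:12  d4:11  d5:5  d6:5  d7:0 → peak 12
Best is Block E1@1, peak 11.

11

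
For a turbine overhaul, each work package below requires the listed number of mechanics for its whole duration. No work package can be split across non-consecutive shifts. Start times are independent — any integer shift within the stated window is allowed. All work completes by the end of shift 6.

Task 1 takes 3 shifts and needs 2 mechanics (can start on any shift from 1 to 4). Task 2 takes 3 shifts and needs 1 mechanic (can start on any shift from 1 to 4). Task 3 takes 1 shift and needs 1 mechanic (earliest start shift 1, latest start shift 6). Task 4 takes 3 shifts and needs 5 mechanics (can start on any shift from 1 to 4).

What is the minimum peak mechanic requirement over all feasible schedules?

Early-start (Task 1@1, Task 2@1, Task 3@1, Task 4@1) gives peak 9: s1:9  s2:8  s3:8  s4:0  s5:0  s6:0.
Shift Task 4→4.
Schedule Task 1@1, Task 2@1, Task 3@1, Task 4@4: s1:4  s2:3  s3:3  s4:5  s5:5  s6:5 — peak 5.
Total mechanic-shifts = 25 over 6 shifts ⇒ peak ≥ ⌈25/6⌉ = 5, so 5 is optimal.

5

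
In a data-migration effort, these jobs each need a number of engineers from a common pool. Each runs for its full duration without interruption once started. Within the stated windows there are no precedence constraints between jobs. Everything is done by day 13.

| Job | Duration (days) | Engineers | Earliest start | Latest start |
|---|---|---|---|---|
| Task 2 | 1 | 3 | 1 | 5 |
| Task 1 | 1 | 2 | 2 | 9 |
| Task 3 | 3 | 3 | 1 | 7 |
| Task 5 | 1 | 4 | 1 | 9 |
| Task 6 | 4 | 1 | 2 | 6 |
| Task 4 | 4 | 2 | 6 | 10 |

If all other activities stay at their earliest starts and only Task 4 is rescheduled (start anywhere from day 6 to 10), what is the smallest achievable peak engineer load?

10

Task 4@6: d1:10  d2:6  d3:4  d4:1  d5:1  d6:2  d7:2  d8:2  d9:2  d10:0  d11:0  d12:0  d13:0 → peak 10
Task 4@7: d1:10  d2:6  d3:4  d4:1  d5:1  d6:0  d7:2  d8:2  d9:2  d10:2  d11:0  d12:0  d13:0 → peak 10
Task 4@8: d1:10  d2:6  d3:4  d4:1  d5:1  d6:0  d7:0  d8:2  d9:2  d10:2  d11:2  d12:0  d13:0 → peak 10
Task 4@9: d1:10  d2:6  d3:4  d4:1  d5:1  d6:0  d7:0  d8:0  d9:2  d10:2  d11:2  d12:2  d13:0 → peak 10
Task 4@10: d1:10  d2:6  d3:4  d4:1  d5:1  d6:0  d7:0  d8:0  d9:0  d10:2  d11:2  d12:2  d13:2 → peak 10
Best is Task 4@6, peak 10.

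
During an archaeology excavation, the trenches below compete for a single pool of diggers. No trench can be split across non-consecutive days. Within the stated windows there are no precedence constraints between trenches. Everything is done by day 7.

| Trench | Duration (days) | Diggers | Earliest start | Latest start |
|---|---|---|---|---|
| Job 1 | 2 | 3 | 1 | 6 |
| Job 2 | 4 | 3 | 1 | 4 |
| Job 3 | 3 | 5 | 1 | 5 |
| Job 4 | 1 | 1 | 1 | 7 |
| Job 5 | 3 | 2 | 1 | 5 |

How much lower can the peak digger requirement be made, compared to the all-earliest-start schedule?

7

Early-start peak: d1:14  d2:13  d3:10  d4:3  d5:0  d6:0  d7:0 ⇒ 14.
Leveled (Job 1@1, Job 2@1, Job 3@5, Job 4@1, Job 5@3): d1:7  d2:6  d3:5  d4:5  d5:7  d6:5  d7:5 ⇒ 7.
Reduction 14 − 7 = 7.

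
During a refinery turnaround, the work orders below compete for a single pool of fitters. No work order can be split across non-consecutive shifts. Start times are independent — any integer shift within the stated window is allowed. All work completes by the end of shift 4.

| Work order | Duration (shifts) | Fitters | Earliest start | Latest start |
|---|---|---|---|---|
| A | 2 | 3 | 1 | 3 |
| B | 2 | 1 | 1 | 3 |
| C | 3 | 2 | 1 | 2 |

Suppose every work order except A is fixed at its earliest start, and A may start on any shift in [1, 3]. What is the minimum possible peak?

5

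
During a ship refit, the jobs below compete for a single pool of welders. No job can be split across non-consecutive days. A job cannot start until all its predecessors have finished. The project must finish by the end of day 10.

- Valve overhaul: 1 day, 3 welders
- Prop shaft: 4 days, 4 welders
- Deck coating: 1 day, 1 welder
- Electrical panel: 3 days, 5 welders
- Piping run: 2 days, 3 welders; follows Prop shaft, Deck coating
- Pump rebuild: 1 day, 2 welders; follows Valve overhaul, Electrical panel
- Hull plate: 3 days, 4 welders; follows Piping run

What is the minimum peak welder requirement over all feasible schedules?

Early-start (Valve overhaul@1, Prop shaft@1, Deck coating@1, Electrical panel@1, Piping run@5, Pump rebuild@4, Hull plate@7) gives peak 13: d1:13  d2:9  d3:9  d4:6  d5:3  d6:3  d7:4  d8:4  d9:4  d10:0.
Shift Electrical panel→5, Pump rebuild→8, Hull plate→8.
Schedule Valve overhaul@1, Prop shaft@1, Deck coating@1, Electrical panel@5, Piping run@5, Pump rebuild@8, Hull plate@8: d1:8  d2:4  d3:4  d4:4  d5:8  d6:8  d7:5  d8:6  d9:4  d10:4 — peak 8.

8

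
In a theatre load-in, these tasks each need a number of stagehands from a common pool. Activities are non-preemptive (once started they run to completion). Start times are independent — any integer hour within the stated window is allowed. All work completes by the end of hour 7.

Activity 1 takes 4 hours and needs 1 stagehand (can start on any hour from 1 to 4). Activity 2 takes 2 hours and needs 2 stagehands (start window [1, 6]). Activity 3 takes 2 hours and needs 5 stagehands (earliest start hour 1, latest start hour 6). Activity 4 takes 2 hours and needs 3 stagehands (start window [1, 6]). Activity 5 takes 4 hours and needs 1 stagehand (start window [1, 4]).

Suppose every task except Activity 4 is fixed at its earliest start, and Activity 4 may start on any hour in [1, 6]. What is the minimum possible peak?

Activity 4@1: h1:12  h2:12  h3:2  h4:2  h5:0  h6:0  h7:0 → peak 12
Activity 4@2: h1:9  h2:12  h3:5  h4:2  h5:0  h6:0  h7:0 → peak 12
Activity 4@3: h1:9  h2:9  h3:5  h4:5  h5:0  h6:0  h7:0 → peak 9
Activity 4@4: h1:9  h2:9  h3:2  h4:5  h5:3  h6:0  h7:0 → peak 9
Activity 4@5: h1:9  h2:9  h3:2  h4:2  h5:3  h6:3  h7:0 → peak 9
Activity 4@6: h1:9  h2:9  h3:2  h4:2  h5:0  h6:3  h7:3 → peak 9
Best is Activity 4@3, peak 9.

9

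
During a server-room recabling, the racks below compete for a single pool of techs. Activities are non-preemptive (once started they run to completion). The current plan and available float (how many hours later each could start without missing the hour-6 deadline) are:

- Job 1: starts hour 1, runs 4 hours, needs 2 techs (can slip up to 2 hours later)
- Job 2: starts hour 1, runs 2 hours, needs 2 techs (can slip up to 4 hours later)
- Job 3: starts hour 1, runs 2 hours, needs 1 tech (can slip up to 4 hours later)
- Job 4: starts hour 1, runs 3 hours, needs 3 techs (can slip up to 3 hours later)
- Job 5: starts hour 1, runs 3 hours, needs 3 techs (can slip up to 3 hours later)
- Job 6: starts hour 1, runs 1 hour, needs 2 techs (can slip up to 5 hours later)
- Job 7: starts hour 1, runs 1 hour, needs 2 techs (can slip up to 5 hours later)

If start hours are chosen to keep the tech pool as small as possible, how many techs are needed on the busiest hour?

Early-start (Job 1@1, Job 2@1, Job 3@1, Job 4@1, Job 5@1, Job 6@1, Job 7@1) gives peak 15: h1:15  h2:11  h3:8  h4:2  h5:0  h6:0.
Shift Job 3→3, Job 5→4, Job 6→5, Job 7→5.
Schedule Job 1@1, Job 2@1, Job 3@3, Job 4@1, Job 5@4, Job 6@5, Job 7@5: h1:7  h2:7  h3:6  h4:6  h5:7  h6:3 — peak 7.

7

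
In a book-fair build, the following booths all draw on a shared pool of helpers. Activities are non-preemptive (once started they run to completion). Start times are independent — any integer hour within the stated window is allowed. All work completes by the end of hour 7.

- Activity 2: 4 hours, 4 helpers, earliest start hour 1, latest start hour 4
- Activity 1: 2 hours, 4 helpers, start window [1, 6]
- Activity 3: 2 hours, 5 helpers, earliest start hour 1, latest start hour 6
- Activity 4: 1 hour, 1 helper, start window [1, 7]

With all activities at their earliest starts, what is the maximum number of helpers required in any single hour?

Early-start schedule: Activity 2@1, Activity 1@1, Activity 3@1, Activity 4@1.
Load per hour: hour 1: 14, hour 2: 13, hour 3: 4, hour 4: 4, hour 5: 0, hour 6: 0, hour 7: 0.
Peak is 14.

14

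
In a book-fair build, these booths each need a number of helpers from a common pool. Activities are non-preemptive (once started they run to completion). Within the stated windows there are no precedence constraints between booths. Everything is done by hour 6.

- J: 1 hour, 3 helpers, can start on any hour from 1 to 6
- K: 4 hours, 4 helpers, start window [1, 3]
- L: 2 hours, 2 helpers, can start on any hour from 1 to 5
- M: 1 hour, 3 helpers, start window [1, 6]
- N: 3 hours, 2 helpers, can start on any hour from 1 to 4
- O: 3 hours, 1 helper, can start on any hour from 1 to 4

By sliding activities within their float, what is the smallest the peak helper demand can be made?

6

Early-start (J@1, K@1, L@1, M@1, N@1, O@1) gives peak 15: h1:15  h2:9  h3:7  h4:4  h5:0  h6:0.
Shift K→3, M→2, N→4.
Schedule J@1, K@3, L@1, M@2, N@4, O@1: h1:6  h2:6  h3:5  h4:6  h5:6  h6:6 — peak 6.
Total helper-hours = 35 over 6 hours ⇒ peak ≥ ⌈35/6⌉ = 6, so 6 is optimal.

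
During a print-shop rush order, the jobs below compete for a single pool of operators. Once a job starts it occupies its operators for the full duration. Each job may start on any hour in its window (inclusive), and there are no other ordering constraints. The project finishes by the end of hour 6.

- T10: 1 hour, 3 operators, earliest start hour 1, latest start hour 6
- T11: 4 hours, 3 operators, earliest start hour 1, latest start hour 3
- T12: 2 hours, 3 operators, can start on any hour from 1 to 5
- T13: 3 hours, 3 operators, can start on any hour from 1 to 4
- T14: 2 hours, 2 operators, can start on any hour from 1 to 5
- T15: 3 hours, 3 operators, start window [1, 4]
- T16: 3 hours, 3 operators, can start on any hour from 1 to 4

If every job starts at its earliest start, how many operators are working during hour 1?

20

At early start, hour 1 has: T10, T11, T12, T13, T14, T15, T16.
Demand: 3 + 3 + 3 + 3 + 2 + 3 + 3 = 20.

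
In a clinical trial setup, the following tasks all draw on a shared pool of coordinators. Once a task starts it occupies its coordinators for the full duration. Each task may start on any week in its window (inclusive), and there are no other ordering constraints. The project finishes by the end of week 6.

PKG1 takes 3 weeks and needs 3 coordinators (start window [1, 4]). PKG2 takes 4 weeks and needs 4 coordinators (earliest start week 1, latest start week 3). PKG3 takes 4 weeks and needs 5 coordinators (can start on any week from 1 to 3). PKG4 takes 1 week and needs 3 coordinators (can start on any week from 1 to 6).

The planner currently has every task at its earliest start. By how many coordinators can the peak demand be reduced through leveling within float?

Early-start peak: w1:15  w2:12  w3:12  w4:9  w5:0  w6:0 ⇒ 15.
Leveled (PKG1@1, PKG2@1, PKG3@1, PKG4@4): w1:12  w2:12  w3:12  w4:12  w5:0  w6:0 ⇒ 12.
Reduction 15 − 12 = 3.

3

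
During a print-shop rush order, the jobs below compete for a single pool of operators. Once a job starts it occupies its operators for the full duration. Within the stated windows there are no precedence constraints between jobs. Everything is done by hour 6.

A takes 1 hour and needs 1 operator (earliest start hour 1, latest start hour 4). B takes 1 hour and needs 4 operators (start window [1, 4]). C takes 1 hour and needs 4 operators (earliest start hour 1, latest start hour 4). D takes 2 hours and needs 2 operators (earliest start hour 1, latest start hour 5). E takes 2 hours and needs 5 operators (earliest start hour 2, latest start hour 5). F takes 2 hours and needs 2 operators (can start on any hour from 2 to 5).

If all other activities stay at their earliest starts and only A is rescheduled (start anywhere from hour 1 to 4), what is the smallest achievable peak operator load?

10

A@1: h1:11  h2:9  h3:7  h4:0  h5:0  h6:0 → peak 11
A@2: h1:10  h2:10  h3:7  h4:0  h5:0  h6:0 → peak 10
A@3: h1:10  h2:9  h3:8  h4:0  h5:0  h6:0 → peak 10
A@4: h1:10  h2:9  h3:7  h4:1  h5:0  h6:0 → peak 10
Best is A@2, peak 10.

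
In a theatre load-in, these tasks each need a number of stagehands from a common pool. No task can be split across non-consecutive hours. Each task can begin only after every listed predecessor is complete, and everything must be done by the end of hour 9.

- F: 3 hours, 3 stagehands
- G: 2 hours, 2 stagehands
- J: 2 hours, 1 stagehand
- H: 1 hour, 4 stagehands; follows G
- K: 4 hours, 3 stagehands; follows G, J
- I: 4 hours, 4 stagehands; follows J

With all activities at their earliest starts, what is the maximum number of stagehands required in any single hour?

Early-start schedule: F@1, G@1, J@1, H@3, K@3, I@3.
Load per hour: hour 1: 6, hour 2: 6, hour 3: 14, hour 4: 7, hour 5: 7, hour 6: 7, hour 7: 0, hour 8: 0, hour 9: 0.
Peak is 14.

14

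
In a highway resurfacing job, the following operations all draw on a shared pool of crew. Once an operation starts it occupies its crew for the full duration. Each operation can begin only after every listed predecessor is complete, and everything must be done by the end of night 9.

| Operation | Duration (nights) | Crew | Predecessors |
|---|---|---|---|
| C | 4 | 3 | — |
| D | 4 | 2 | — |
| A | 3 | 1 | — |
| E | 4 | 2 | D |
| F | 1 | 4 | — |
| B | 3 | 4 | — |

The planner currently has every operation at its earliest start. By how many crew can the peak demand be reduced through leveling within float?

Early-start peak: n1:14  n2:10  n3:10  n4:5  n5:2  n6:2  n7:2  n8:2  n9:0 ⇒ 14.
Leveled (C@1, D@1, A@1, E@5, F@5, B@6): n1:6  n2:6  n3:6  n4:5  n5:6  n6:6  n7:6  n8:6  n9:0 ⇒ 6.
Reduction 14 − 6 = 8.

8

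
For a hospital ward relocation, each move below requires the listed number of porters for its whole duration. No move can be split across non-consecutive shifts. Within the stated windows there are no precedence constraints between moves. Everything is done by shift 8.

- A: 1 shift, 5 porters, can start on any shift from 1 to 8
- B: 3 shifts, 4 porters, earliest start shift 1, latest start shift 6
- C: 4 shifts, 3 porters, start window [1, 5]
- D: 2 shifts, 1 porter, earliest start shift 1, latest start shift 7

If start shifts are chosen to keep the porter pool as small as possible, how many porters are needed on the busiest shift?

Early-start (A@1, B@1, C@1, D@1) gives peak 13: s1:13  s2:8  s3:7  s4:3  s5:0  s6:0  s7:0  s8:0.
Shift B→2, C→5, D→2.
Schedule A@1, B@2, C@5, D@2: s1:5  s2:5  s3:5  s4:4  s5:3  s6:3  s7:3  s8:3 — peak 5.

5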